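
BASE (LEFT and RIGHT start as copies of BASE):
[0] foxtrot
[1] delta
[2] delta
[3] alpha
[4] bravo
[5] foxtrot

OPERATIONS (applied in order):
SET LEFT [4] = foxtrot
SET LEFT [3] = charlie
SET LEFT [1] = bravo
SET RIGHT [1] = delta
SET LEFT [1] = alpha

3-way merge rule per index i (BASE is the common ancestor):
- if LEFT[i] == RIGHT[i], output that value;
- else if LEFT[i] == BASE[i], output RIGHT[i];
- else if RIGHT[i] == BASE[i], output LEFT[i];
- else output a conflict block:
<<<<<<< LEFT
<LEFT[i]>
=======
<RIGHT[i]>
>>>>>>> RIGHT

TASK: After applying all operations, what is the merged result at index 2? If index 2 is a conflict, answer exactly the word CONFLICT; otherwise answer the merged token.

Final LEFT:  [foxtrot, alpha, delta, charlie, foxtrot, foxtrot]
Final RIGHT: [foxtrot, delta, delta, alpha, bravo, foxtrot]
i=0: L=foxtrot R=foxtrot -> agree -> foxtrot
i=1: L=alpha, R=delta=BASE -> take LEFT -> alpha
i=2: L=delta R=delta -> agree -> delta
i=3: L=charlie, R=alpha=BASE -> take LEFT -> charlie
i=4: L=foxtrot, R=bravo=BASE -> take LEFT -> foxtrot
i=5: L=foxtrot R=foxtrot -> agree -> foxtrot
Index 2 -> delta

Answer: delta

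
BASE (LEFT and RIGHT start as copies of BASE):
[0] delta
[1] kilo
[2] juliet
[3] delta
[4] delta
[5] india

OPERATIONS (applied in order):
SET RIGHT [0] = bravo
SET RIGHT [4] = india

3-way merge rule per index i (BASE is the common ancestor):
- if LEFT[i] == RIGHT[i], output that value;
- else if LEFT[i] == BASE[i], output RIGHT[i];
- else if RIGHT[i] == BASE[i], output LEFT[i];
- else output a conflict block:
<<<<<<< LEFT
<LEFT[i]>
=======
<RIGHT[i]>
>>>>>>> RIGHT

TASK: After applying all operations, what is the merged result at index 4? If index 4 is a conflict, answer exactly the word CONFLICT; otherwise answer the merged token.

Final LEFT:  [delta, kilo, juliet, delta, delta, india]
Final RIGHT: [bravo, kilo, juliet, delta, india, india]
i=0: L=delta=BASE, R=bravo -> take RIGHT -> bravo
i=1: L=kilo R=kilo -> agree -> kilo
i=2: L=juliet R=juliet -> agree -> juliet
i=3: L=delta R=delta -> agree -> delta
i=4: L=delta=BASE, R=india -> take RIGHT -> india
i=5: L=india R=india -> agree -> india
Index 4 -> india

Answer: india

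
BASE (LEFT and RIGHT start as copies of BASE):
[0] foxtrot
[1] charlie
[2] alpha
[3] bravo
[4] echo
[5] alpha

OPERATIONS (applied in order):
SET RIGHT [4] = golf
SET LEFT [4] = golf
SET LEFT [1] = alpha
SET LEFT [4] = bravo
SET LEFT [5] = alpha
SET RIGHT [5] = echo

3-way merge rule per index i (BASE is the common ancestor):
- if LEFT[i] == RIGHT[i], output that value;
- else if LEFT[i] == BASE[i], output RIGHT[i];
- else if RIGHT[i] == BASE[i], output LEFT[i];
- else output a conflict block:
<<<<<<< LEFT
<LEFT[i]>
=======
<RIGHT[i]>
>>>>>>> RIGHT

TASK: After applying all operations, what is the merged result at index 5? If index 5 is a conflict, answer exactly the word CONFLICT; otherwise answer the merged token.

Answer: echo

Derivation:
Final LEFT:  [foxtrot, alpha, alpha, bravo, bravo, alpha]
Final RIGHT: [foxtrot, charlie, alpha, bravo, golf, echo]
i=0: L=foxtrot R=foxtrot -> agree -> foxtrot
i=1: L=alpha, R=charlie=BASE -> take LEFT -> alpha
i=2: L=alpha R=alpha -> agree -> alpha
i=3: L=bravo R=bravo -> agree -> bravo
i=4: BASE=echo L=bravo R=golf all differ -> CONFLICT
i=5: L=alpha=BASE, R=echo -> take RIGHT -> echo
Index 5 -> echo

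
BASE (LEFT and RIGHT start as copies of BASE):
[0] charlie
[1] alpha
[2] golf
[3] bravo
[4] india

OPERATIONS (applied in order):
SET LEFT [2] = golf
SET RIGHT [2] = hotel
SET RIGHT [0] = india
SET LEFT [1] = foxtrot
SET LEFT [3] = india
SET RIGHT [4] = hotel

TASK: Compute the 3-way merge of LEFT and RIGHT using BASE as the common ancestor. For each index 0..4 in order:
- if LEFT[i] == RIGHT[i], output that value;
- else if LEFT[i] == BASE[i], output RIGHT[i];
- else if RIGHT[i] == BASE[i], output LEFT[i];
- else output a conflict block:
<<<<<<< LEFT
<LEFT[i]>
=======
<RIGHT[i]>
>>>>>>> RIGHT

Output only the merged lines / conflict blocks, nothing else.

Final LEFT:  [charlie, foxtrot, golf, india, india]
Final RIGHT: [india, alpha, hotel, bravo, hotel]
i=0: L=charlie=BASE, R=india -> take RIGHT -> india
i=1: L=foxtrot, R=alpha=BASE -> take LEFT -> foxtrot
i=2: L=golf=BASE, R=hotel -> take RIGHT -> hotel
i=3: L=india, R=bravo=BASE -> take LEFT -> india
i=4: L=india=BASE, R=hotel -> take RIGHT -> hotel

Answer: india
foxtrot
hotel
india
hotel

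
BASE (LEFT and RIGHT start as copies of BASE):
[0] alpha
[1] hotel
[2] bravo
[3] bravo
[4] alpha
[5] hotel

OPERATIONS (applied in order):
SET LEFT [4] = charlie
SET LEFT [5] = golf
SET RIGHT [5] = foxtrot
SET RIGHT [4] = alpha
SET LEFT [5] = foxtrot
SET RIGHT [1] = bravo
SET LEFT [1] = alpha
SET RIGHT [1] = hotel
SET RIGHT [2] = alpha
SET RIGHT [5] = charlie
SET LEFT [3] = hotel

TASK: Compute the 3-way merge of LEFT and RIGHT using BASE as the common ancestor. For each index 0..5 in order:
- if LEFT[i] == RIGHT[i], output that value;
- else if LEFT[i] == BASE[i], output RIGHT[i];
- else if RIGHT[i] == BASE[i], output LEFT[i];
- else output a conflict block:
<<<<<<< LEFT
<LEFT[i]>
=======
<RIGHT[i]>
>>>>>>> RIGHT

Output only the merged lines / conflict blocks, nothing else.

Answer: alpha
alpha
alpha
hotel
charlie
<<<<<<< LEFT
foxtrot
=======
charlie
>>>>>>> RIGHT

Derivation:
Final LEFT:  [alpha, alpha, bravo, hotel, charlie, foxtrot]
Final RIGHT: [alpha, hotel, alpha, bravo, alpha, charlie]
i=0: L=alpha R=alpha -> agree -> alpha
i=1: L=alpha, R=hotel=BASE -> take LEFT -> alpha
i=2: L=bravo=BASE, R=alpha -> take RIGHT -> alpha
i=3: L=hotel, R=bravo=BASE -> take LEFT -> hotel
i=4: L=charlie, R=alpha=BASE -> take LEFT -> charlie
i=5: BASE=hotel L=foxtrot R=charlie all differ -> CONFLICT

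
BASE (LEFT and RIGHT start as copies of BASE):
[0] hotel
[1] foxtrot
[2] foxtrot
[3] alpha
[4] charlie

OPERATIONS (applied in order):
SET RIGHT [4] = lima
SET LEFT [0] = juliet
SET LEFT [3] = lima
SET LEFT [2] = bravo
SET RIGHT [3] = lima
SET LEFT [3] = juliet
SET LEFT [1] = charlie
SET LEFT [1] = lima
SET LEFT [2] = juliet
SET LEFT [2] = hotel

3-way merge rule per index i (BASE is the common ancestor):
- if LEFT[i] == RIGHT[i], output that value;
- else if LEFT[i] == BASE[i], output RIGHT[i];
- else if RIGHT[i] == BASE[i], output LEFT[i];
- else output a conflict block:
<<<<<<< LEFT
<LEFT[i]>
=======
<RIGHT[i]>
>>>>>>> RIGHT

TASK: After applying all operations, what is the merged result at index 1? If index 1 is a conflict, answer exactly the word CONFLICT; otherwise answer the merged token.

Answer: lima

Derivation:
Final LEFT:  [juliet, lima, hotel, juliet, charlie]
Final RIGHT: [hotel, foxtrot, foxtrot, lima, lima]
i=0: L=juliet, R=hotel=BASE -> take LEFT -> juliet
i=1: L=lima, R=foxtrot=BASE -> take LEFT -> lima
i=2: L=hotel, R=foxtrot=BASE -> take LEFT -> hotel
i=3: BASE=alpha L=juliet R=lima all differ -> CONFLICT
i=4: L=charlie=BASE, R=lima -> take RIGHT -> lima
Index 1 -> lima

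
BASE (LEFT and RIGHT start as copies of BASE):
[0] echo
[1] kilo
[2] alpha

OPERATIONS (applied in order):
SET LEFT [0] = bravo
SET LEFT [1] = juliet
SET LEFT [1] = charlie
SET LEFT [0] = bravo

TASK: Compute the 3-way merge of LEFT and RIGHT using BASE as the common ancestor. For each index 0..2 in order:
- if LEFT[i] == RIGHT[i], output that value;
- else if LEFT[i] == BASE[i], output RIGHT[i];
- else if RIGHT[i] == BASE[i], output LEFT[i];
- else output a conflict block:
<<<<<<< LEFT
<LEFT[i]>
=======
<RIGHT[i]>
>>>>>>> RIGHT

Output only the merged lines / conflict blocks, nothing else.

Final LEFT:  [bravo, charlie, alpha]
Final RIGHT: [echo, kilo, alpha]
i=0: L=bravo, R=echo=BASE -> take LEFT -> bravo
i=1: L=charlie, R=kilo=BASE -> take LEFT -> charlie
i=2: L=alpha R=alpha -> agree -> alpha

Answer: bravo
charlie
alpha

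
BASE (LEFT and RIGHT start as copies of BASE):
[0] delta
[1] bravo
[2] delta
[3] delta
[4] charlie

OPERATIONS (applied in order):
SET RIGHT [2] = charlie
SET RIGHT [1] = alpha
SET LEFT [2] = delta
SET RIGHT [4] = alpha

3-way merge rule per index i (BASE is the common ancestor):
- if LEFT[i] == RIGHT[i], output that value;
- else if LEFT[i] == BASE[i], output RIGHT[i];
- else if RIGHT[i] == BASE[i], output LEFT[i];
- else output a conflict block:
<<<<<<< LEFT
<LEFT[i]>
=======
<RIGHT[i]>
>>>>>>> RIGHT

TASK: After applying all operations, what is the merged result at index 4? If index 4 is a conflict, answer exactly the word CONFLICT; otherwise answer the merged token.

Answer: alpha

Derivation:
Final LEFT:  [delta, bravo, delta, delta, charlie]
Final RIGHT: [delta, alpha, charlie, delta, alpha]
i=0: L=delta R=delta -> agree -> delta
i=1: L=bravo=BASE, R=alpha -> take RIGHT -> alpha
i=2: L=delta=BASE, R=charlie -> take RIGHT -> charlie
i=3: L=delta R=delta -> agree -> delta
i=4: L=charlie=BASE, R=alpha -> take RIGHT -> alpha
Index 4 -> alpha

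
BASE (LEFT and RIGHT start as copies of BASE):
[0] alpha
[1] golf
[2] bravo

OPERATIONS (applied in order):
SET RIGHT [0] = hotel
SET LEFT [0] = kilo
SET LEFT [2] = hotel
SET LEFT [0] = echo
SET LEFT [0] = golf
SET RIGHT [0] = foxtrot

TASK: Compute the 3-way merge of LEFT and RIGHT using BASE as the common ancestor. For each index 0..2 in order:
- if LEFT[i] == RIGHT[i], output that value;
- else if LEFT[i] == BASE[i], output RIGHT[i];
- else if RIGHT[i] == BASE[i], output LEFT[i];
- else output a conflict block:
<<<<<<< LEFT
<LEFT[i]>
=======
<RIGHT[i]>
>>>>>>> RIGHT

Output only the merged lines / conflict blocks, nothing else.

Final LEFT:  [golf, golf, hotel]
Final RIGHT: [foxtrot, golf, bravo]
i=0: BASE=alpha L=golf R=foxtrot all differ -> CONFLICT
i=1: L=golf R=golf -> agree -> golf
i=2: L=hotel, R=bravo=BASE -> take LEFT -> hotel

Answer: <<<<<<< LEFT
golf
=======
foxtrot
>>>>>>> RIGHT
golf
hotel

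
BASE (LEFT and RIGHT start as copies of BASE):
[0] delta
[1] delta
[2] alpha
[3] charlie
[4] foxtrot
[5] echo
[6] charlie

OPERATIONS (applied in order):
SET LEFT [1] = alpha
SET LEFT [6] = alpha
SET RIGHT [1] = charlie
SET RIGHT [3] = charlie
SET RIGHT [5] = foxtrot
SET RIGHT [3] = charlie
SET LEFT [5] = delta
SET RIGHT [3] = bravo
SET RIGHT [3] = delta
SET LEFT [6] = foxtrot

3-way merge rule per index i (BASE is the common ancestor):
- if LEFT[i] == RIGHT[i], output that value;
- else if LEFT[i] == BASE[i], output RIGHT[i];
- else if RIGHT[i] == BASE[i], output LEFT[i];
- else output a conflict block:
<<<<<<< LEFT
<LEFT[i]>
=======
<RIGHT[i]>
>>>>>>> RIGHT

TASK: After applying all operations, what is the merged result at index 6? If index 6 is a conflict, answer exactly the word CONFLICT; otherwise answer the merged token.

Answer: foxtrot

Derivation:
Final LEFT:  [delta, alpha, alpha, charlie, foxtrot, delta, foxtrot]
Final RIGHT: [delta, charlie, alpha, delta, foxtrot, foxtrot, charlie]
i=0: L=delta R=delta -> agree -> delta
i=1: BASE=delta L=alpha R=charlie all differ -> CONFLICT
i=2: L=alpha R=alpha -> agree -> alpha
i=3: L=charlie=BASE, R=delta -> take RIGHT -> delta
i=4: L=foxtrot R=foxtrot -> agree -> foxtrot
i=5: BASE=echo L=delta R=foxtrot all differ -> CONFLICT
i=6: L=foxtrot, R=charlie=BASE -> take LEFT -> foxtrot
Index 6 -> foxtrot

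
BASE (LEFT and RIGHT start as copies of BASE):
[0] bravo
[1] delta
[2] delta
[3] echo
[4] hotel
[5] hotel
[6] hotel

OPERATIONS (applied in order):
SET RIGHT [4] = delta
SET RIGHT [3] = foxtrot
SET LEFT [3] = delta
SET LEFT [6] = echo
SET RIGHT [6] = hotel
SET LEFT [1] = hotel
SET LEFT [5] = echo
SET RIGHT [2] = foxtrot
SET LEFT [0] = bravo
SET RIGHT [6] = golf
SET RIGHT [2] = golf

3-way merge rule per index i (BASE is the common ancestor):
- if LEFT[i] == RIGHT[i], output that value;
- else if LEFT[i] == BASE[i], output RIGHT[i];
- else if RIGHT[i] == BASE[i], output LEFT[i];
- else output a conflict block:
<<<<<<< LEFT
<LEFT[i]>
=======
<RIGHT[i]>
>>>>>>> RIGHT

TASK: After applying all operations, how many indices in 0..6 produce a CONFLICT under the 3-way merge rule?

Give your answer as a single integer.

Answer: 2

Derivation:
Final LEFT:  [bravo, hotel, delta, delta, hotel, echo, echo]
Final RIGHT: [bravo, delta, golf, foxtrot, delta, hotel, golf]
i=0: L=bravo R=bravo -> agree -> bravo
i=1: L=hotel, R=delta=BASE -> take LEFT -> hotel
i=2: L=delta=BASE, R=golf -> take RIGHT -> golf
i=3: BASE=echo L=delta R=foxtrot all differ -> CONFLICT
i=4: L=hotel=BASE, R=delta -> take RIGHT -> delta
i=5: L=echo, R=hotel=BASE -> take LEFT -> echo
i=6: BASE=hotel L=echo R=golf all differ -> CONFLICT
Conflict count: 2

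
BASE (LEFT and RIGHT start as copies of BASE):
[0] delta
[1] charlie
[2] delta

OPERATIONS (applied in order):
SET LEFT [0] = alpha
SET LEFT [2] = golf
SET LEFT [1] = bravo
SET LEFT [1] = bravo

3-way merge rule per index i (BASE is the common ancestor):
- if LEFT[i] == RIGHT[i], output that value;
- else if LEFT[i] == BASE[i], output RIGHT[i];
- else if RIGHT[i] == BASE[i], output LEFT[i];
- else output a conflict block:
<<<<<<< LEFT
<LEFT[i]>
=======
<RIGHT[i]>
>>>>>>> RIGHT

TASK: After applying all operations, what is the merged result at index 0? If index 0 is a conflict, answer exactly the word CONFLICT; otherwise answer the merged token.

Final LEFT:  [alpha, bravo, golf]
Final RIGHT: [delta, charlie, delta]
i=0: L=alpha, R=delta=BASE -> take LEFT -> alpha
i=1: L=bravo, R=charlie=BASE -> take LEFT -> bravo
i=2: L=golf, R=delta=BASE -> take LEFT -> golf
Index 0 -> alpha

Answer: alpha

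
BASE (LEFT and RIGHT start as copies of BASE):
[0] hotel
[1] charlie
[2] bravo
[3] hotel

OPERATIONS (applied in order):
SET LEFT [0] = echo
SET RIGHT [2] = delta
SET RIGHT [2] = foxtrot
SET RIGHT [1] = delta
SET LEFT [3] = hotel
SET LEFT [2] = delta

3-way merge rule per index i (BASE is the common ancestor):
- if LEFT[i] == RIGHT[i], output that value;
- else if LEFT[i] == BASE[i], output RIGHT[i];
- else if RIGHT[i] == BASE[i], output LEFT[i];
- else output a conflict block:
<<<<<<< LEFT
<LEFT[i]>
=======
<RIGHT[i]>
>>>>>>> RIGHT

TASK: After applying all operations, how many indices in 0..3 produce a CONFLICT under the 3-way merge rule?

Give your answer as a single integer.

Answer: 1

Derivation:
Final LEFT:  [echo, charlie, delta, hotel]
Final RIGHT: [hotel, delta, foxtrot, hotel]
i=0: L=echo, R=hotel=BASE -> take LEFT -> echo
i=1: L=charlie=BASE, R=delta -> take RIGHT -> delta
i=2: BASE=bravo L=delta R=foxtrot all differ -> CONFLICT
i=3: L=hotel R=hotel -> agree -> hotel
Conflict count: 1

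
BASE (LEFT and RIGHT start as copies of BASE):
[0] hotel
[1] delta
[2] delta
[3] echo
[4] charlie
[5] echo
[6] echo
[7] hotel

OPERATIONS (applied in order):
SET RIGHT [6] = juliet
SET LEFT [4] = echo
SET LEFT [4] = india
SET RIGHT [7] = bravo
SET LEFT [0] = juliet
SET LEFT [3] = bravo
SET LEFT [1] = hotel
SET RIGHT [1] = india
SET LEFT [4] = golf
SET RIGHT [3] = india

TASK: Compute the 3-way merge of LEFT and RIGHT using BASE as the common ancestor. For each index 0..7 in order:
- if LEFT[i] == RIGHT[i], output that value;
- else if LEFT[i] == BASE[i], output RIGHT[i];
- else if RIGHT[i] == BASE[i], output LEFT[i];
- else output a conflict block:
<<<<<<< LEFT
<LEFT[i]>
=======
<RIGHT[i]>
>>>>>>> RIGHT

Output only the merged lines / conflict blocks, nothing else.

Final LEFT:  [juliet, hotel, delta, bravo, golf, echo, echo, hotel]
Final RIGHT: [hotel, india, delta, india, charlie, echo, juliet, bravo]
i=0: L=juliet, R=hotel=BASE -> take LEFT -> juliet
i=1: BASE=delta L=hotel R=india all differ -> CONFLICT
i=2: L=delta R=delta -> agree -> delta
i=3: BASE=echo L=bravo R=india all differ -> CONFLICT
i=4: L=golf, R=charlie=BASE -> take LEFT -> golf
i=5: L=echo R=echo -> agree -> echo
i=6: L=echo=BASE, R=juliet -> take RIGHT -> juliet
i=7: L=hotel=BASE, R=bravo -> take RIGHT -> bravo

Answer: juliet
<<<<<<< LEFT
hotel
=======
india
>>>>>>> RIGHT
delta
<<<<<<< LEFT
bravo
=======
india
>>>>>>> RIGHT
golf
echo
juliet
bravo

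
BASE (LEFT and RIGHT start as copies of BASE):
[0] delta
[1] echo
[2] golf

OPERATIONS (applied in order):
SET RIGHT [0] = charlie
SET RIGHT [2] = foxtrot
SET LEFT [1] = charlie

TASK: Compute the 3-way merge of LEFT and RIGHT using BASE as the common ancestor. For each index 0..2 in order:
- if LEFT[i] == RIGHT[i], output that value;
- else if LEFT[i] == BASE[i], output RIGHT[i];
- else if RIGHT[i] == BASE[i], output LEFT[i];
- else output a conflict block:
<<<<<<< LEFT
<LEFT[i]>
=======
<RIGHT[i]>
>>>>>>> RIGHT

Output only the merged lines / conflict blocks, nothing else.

Final LEFT:  [delta, charlie, golf]
Final RIGHT: [charlie, echo, foxtrot]
i=0: L=delta=BASE, R=charlie -> take RIGHT -> charlie
i=1: L=charlie, R=echo=BASE -> take LEFT -> charlie
i=2: L=golf=BASE, R=foxtrot -> take RIGHT -> foxtrot

Answer: charlie
charlie
foxtrot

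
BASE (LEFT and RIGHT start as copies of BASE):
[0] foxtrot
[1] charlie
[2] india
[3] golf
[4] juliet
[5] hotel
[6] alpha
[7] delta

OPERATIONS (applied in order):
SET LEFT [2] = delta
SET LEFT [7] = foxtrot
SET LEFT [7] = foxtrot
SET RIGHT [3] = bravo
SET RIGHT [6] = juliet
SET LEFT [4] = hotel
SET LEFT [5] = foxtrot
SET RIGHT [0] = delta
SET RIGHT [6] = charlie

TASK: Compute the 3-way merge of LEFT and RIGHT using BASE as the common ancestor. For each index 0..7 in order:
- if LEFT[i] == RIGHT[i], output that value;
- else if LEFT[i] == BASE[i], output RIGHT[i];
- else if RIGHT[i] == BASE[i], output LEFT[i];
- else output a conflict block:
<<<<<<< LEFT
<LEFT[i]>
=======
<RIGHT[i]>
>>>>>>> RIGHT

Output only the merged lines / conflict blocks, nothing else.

Answer: delta
charlie
delta
bravo
hotel
foxtrot
charlie
foxtrot

Derivation:
Final LEFT:  [foxtrot, charlie, delta, golf, hotel, foxtrot, alpha, foxtrot]
Final RIGHT: [delta, charlie, india, bravo, juliet, hotel, charlie, delta]
i=0: L=foxtrot=BASE, R=delta -> take RIGHT -> delta
i=1: L=charlie R=charlie -> agree -> charlie
i=2: L=delta, R=india=BASE -> take LEFT -> delta
i=3: L=golf=BASE, R=bravo -> take RIGHT -> bravo
i=4: L=hotel, R=juliet=BASE -> take LEFT -> hotel
i=5: L=foxtrot, R=hotel=BASE -> take LEFT -> foxtrot
i=6: L=alpha=BASE, R=charlie -> take RIGHT -> charlie
i=7: L=foxtrot, R=delta=BASE -> take LEFT -> foxtrot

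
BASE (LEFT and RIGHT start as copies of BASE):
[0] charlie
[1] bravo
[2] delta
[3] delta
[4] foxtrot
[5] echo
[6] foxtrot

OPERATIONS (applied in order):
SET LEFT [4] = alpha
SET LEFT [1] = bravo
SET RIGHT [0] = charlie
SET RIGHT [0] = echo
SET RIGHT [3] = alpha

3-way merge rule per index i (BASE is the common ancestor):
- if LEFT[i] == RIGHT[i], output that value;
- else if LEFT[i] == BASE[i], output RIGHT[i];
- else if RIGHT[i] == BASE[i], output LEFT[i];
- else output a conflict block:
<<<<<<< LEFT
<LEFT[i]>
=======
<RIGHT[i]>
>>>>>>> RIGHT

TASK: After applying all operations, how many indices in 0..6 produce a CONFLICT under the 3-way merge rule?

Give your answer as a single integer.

Final LEFT:  [charlie, bravo, delta, delta, alpha, echo, foxtrot]
Final RIGHT: [echo, bravo, delta, alpha, foxtrot, echo, foxtrot]
i=0: L=charlie=BASE, R=echo -> take RIGHT -> echo
i=1: L=bravo R=bravo -> agree -> bravo
i=2: L=delta R=delta -> agree -> delta
i=3: L=delta=BASE, R=alpha -> take RIGHT -> alpha
i=4: L=alpha, R=foxtrot=BASE -> take LEFT -> alpha
i=5: L=echo R=echo -> agree -> echo
i=6: L=foxtrot R=foxtrot -> agree -> foxtrot
Conflict count: 0

Answer: 0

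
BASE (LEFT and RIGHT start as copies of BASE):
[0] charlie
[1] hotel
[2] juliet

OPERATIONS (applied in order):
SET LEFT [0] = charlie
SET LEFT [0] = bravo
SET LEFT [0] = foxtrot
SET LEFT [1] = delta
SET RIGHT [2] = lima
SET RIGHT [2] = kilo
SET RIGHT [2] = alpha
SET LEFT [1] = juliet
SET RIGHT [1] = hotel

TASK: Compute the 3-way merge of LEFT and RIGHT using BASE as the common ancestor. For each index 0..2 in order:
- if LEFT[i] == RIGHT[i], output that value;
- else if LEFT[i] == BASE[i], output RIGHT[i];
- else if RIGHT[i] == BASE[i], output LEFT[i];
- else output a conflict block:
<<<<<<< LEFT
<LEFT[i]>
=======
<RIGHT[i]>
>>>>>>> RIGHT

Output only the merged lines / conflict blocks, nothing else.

Final LEFT:  [foxtrot, juliet, juliet]
Final RIGHT: [charlie, hotel, alpha]
i=0: L=foxtrot, R=charlie=BASE -> take LEFT -> foxtrot
i=1: L=juliet, R=hotel=BASE -> take LEFT -> juliet
i=2: L=juliet=BASE, R=alpha -> take RIGHT -> alpha

Answer: foxtrot
juliet
alpha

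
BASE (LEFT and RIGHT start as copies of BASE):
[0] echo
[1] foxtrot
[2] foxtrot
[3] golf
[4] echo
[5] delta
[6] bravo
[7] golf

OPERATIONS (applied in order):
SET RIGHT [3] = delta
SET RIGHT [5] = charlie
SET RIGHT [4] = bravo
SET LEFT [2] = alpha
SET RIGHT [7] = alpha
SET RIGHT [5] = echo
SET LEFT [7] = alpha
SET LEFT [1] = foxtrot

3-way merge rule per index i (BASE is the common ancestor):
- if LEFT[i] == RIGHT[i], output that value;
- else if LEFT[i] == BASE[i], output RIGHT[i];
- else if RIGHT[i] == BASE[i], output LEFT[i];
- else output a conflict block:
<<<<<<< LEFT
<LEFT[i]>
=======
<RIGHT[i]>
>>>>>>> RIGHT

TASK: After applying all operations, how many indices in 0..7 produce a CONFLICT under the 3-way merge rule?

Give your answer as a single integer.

Answer: 0

Derivation:
Final LEFT:  [echo, foxtrot, alpha, golf, echo, delta, bravo, alpha]
Final RIGHT: [echo, foxtrot, foxtrot, delta, bravo, echo, bravo, alpha]
i=0: L=echo R=echo -> agree -> echo
i=1: L=foxtrot R=foxtrot -> agree -> foxtrot
i=2: L=alpha, R=foxtrot=BASE -> take LEFT -> alpha
i=3: L=golf=BASE, R=delta -> take RIGHT -> delta
i=4: L=echo=BASE, R=bravo -> take RIGHT -> bravo
i=5: L=delta=BASE, R=echo -> take RIGHT -> echo
i=6: L=bravo R=bravo -> agree -> bravo
i=7: L=alpha R=alpha -> agree -> alpha
Conflict count: 0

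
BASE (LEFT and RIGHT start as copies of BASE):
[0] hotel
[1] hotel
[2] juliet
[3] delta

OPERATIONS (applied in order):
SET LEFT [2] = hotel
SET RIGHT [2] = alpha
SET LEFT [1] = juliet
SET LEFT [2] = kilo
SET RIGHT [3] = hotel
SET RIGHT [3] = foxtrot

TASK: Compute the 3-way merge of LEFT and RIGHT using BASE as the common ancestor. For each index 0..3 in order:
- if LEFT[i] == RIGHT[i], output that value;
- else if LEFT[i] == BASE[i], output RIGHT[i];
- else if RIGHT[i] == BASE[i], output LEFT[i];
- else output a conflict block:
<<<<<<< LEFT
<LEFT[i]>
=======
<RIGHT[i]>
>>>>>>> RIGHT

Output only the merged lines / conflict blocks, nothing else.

Final LEFT:  [hotel, juliet, kilo, delta]
Final RIGHT: [hotel, hotel, alpha, foxtrot]
i=0: L=hotel R=hotel -> agree -> hotel
i=1: L=juliet, R=hotel=BASE -> take LEFT -> juliet
i=2: BASE=juliet L=kilo R=alpha all differ -> CONFLICT
i=3: L=delta=BASE, R=foxtrot -> take RIGHT -> foxtrot

Answer: hotel
juliet
<<<<<<< LEFT
kilo
=======
alpha
>>>>>>> RIGHT
foxtrot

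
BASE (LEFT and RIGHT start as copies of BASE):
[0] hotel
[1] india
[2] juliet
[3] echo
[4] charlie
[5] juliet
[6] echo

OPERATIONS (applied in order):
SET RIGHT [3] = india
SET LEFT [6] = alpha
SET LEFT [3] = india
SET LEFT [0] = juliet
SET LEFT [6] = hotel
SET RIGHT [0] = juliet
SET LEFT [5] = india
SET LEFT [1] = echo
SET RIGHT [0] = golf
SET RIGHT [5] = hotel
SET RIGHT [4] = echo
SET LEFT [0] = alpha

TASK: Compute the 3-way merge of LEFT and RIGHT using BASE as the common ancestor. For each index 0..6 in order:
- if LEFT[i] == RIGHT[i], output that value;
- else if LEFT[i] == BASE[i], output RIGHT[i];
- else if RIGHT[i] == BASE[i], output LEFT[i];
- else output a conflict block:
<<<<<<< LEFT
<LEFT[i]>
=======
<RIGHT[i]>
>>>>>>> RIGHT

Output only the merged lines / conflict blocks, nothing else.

Answer: <<<<<<< LEFT
alpha
=======
golf
>>>>>>> RIGHT
echo
juliet
india
echo
<<<<<<< LEFT
india
=======
hotel
>>>>>>> RIGHT
hotel

Derivation:
Final LEFT:  [alpha, echo, juliet, india, charlie, india, hotel]
Final RIGHT: [golf, india, juliet, india, echo, hotel, echo]
i=0: BASE=hotel L=alpha R=golf all differ -> CONFLICT
i=1: L=echo, R=india=BASE -> take LEFT -> echo
i=2: L=juliet R=juliet -> agree -> juliet
i=3: L=india R=india -> agree -> india
i=4: L=charlie=BASE, R=echo -> take RIGHT -> echo
i=5: BASE=juliet L=india R=hotel all differ -> CONFLICT
i=6: L=hotel, R=echo=BASE -> take LEFT -> hotel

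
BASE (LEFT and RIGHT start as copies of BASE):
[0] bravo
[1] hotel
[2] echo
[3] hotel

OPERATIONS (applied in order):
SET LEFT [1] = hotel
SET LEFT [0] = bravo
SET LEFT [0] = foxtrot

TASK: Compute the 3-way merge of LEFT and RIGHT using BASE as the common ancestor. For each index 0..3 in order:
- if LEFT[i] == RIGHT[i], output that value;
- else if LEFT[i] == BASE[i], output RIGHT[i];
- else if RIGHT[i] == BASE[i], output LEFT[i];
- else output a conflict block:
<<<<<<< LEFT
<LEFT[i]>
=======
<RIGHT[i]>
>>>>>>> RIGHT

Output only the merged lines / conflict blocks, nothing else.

Answer: foxtrot
hotel
echo
hotel

Derivation:
Final LEFT:  [foxtrot, hotel, echo, hotel]
Final RIGHT: [bravo, hotel, echo, hotel]
i=0: L=foxtrot, R=bravo=BASE -> take LEFT -> foxtrot
i=1: L=hotel R=hotel -> agree -> hotel
i=2: L=echo R=echo -> agree -> echo
i=3: L=hotel R=hotel -> agree -> hotel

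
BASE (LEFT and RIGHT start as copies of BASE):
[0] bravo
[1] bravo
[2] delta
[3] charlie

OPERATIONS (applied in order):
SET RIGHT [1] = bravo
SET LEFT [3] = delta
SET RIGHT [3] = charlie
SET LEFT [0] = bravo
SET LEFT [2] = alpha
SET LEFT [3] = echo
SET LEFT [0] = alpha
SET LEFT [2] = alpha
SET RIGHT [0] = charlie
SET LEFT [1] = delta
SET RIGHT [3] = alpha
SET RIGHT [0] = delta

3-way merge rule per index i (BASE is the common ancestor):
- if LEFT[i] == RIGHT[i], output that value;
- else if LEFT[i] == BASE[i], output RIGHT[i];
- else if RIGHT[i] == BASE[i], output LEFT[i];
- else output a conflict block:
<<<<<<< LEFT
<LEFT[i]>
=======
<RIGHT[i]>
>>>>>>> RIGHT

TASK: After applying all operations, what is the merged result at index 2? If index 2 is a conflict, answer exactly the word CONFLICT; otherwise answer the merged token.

Answer: alpha

Derivation:
Final LEFT:  [alpha, delta, alpha, echo]
Final RIGHT: [delta, bravo, delta, alpha]
i=0: BASE=bravo L=alpha R=delta all differ -> CONFLICT
i=1: L=delta, R=bravo=BASE -> take LEFT -> delta
i=2: L=alpha, R=delta=BASE -> take LEFT -> alpha
i=3: BASE=charlie L=echo R=alpha all differ -> CONFLICT
Index 2 -> alpha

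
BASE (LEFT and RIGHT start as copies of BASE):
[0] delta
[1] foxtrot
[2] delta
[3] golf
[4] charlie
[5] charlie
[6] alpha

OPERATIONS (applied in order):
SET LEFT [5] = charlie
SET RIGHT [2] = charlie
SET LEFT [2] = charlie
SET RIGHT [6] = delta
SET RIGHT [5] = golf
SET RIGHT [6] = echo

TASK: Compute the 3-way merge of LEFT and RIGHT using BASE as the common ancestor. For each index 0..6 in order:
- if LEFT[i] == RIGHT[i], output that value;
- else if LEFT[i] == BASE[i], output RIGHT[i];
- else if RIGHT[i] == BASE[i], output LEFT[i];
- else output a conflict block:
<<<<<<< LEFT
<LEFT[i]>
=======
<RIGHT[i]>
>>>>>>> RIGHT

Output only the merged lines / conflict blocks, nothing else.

Answer: delta
foxtrot
charlie
golf
charlie
golf
echo

Derivation:
Final LEFT:  [delta, foxtrot, charlie, golf, charlie, charlie, alpha]
Final RIGHT: [delta, foxtrot, charlie, golf, charlie, golf, echo]
i=0: L=delta R=delta -> agree -> delta
i=1: L=foxtrot R=foxtrot -> agree -> foxtrot
i=2: L=charlie R=charlie -> agree -> charlie
i=3: L=golf R=golf -> agree -> golf
i=4: L=charlie R=charlie -> agree -> charlie
i=5: L=charlie=BASE, R=golf -> take RIGHT -> golf
i=6: L=alpha=BASE, R=echo -> take RIGHT -> echo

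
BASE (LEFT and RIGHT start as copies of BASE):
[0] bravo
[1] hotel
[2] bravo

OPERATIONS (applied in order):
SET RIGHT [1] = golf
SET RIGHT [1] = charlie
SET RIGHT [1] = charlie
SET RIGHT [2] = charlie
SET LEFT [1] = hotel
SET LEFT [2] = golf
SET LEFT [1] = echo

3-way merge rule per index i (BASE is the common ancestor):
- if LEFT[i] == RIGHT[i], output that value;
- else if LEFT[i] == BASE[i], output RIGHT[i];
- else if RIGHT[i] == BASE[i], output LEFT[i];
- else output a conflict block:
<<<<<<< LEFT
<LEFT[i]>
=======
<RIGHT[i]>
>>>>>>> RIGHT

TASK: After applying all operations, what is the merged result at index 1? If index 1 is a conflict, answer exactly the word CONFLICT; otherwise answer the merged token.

Final LEFT:  [bravo, echo, golf]
Final RIGHT: [bravo, charlie, charlie]
i=0: L=bravo R=bravo -> agree -> bravo
i=1: BASE=hotel L=echo R=charlie all differ -> CONFLICT
i=2: BASE=bravo L=golf R=charlie all differ -> CONFLICT
Index 1 -> CONFLICT

Answer: CONFLICT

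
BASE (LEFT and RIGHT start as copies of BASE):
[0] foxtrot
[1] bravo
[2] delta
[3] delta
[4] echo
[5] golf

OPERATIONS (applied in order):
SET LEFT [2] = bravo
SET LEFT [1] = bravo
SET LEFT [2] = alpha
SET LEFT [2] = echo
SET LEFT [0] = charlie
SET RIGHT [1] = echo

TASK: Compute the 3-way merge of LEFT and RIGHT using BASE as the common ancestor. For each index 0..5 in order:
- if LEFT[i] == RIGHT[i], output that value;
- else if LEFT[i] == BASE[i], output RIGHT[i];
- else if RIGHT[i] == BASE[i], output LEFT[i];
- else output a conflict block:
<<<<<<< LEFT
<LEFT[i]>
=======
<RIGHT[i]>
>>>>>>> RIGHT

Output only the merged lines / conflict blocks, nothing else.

Answer: charlie
echo
echo
delta
echo
golf

Derivation:
Final LEFT:  [charlie, bravo, echo, delta, echo, golf]
Final RIGHT: [foxtrot, echo, delta, delta, echo, golf]
i=0: L=charlie, R=foxtrot=BASE -> take LEFT -> charlie
i=1: L=bravo=BASE, R=echo -> take RIGHT -> echo
i=2: L=echo, R=delta=BASE -> take LEFT -> echo
i=3: L=delta R=delta -> agree -> delta
i=4: L=echo R=echo -> agree -> echo
i=5: L=golf R=golf -> agree -> golf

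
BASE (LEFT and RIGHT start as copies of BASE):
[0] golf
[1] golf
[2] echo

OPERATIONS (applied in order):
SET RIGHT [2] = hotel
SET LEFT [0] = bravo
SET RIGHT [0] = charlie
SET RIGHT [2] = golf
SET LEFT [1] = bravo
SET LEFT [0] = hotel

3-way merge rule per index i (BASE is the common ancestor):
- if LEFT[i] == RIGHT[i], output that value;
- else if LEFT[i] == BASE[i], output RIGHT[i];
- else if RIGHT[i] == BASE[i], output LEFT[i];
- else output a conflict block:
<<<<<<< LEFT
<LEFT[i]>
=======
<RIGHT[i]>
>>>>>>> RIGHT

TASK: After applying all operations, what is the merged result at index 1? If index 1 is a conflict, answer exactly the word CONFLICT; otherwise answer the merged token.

Answer: bravo

Derivation:
Final LEFT:  [hotel, bravo, echo]
Final RIGHT: [charlie, golf, golf]
i=0: BASE=golf L=hotel R=charlie all differ -> CONFLICT
i=1: L=bravo, R=golf=BASE -> take LEFT -> bravo
i=2: L=echo=BASE, R=golf -> take RIGHT -> golf
Index 1 -> bravo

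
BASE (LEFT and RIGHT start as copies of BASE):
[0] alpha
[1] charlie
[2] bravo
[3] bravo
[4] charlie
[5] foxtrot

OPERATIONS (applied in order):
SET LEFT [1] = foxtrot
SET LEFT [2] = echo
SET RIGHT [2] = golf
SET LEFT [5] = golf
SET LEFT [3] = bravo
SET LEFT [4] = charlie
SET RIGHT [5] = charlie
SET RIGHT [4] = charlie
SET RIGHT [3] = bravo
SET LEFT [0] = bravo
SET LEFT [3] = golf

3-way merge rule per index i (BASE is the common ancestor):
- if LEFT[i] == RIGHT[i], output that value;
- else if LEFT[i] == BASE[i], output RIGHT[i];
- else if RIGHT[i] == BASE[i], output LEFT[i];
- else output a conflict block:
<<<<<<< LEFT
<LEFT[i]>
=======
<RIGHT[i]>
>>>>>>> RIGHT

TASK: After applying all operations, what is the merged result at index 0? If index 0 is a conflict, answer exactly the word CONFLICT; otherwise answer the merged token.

Final LEFT:  [bravo, foxtrot, echo, golf, charlie, golf]
Final RIGHT: [alpha, charlie, golf, bravo, charlie, charlie]
i=0: L=bravo, R=alpha=BASE -> take LEFT -> bravo
i=1: L=foxtrot, R=charlie=BASE -> take LEFT -> foxtrot
i=2: BASE=bravo L=echo R=golf all differ -> CONFLICT
i=3: L=golf, R=bravo=BASE -> take LEFT -> golf
i=4: L=charlie R=charlie -> agree -> charlie
i=5: BASE=foxtrot L=golf R=charlie all differ -> CONFLICT
Index 0 -> bravo

Answer: bravo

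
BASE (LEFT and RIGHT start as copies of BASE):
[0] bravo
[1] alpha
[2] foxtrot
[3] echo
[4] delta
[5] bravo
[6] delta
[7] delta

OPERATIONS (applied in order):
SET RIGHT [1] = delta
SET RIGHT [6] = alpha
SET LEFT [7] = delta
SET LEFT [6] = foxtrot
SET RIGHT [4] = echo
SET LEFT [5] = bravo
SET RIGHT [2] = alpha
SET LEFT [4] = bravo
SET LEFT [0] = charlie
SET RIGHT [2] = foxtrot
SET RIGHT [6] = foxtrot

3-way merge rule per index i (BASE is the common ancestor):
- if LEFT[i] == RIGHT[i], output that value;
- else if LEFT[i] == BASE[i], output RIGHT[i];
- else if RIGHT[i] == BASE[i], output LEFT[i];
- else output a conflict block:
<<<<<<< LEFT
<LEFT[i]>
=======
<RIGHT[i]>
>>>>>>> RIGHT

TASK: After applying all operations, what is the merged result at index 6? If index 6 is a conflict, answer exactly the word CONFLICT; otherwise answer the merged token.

Final LEFT:  [charlie, alpha, foxtrot, echo, bravo, bravo, foxtrot, delta]
Final RIGHT: [bravo, delta, foxtrot, echo, echo, bravo, foxtrot, delta]
i=0: L=charlie, R=bravo=BASE -> take LEFT -> charlie
i=1: L=alpha=BASE, R=delta -> take RIGHT -> delta
i=2: L=foxtrot R=foxtrot -> agree -> foxtrot
i=3: L=echo R=echo -> agree -> echo
i=4: BASE=delta L=bravo R=echo all differ -> CONFLICT
i=5: L=bravo R=bravo -> agree -> bravo
i=6: L=foxtrot R=foxtrot -> agree -> foxtrot
i=7: L=delta R=delta -> agree -> delta
Index 6 -> foxtrot

Answer: foxtrot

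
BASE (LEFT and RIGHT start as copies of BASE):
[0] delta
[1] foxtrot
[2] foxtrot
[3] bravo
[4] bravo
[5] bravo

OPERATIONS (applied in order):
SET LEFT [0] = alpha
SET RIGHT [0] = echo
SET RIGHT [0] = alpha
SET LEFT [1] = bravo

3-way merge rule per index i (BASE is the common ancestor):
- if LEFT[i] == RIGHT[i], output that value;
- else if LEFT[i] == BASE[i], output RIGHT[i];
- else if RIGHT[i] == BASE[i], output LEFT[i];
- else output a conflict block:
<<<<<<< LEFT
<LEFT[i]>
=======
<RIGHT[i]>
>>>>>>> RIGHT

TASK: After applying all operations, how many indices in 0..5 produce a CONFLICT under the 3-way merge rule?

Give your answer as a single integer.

Answer: 0

Derivation:
Final LEFT:  [alpha, bravo, foxtrot, bravo, bravo, bravo]
Final RIGHT: [alpha, foxtrot, foxtrot, bravo, bravo, bravo]
i=0: L=alpha R=alpha -> agree -> alpha
i=1: L=bravo, R=foxtrot=BASE -> take LEFT -> bravo
i=2: L=foxtrot R=foxtrot -> agree -> foxtrot
i=3: L=bravo R=bravo -> agree -> bravo
i=4: L=bravo R=bravo -> agree -> bravo
i=5: L=bravo R=bravo -> agree -> bravo
Conflict count: 0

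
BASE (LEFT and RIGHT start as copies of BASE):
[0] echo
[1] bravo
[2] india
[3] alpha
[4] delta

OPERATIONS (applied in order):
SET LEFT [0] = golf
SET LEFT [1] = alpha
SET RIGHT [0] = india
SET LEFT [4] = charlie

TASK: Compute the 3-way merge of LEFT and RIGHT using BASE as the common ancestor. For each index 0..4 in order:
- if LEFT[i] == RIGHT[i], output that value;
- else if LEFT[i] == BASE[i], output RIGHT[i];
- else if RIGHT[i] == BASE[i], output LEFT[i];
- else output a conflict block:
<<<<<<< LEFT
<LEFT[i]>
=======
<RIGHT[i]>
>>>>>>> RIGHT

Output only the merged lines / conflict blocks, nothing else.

Final LEFT:  [golf, alpha, india, alpha, charlie]
Final RIGHT: [india, bravo, india, alpha, delta]
i=0: BASE=echo L=golf R=india all differ -> CONFLICT
i=1: L=alpha, R=bravo=BASE -> take LEFT -> alpha
i=2: L=india R=india -> agree -> india
i=3: L=alpha R=alpha -> agree -> alpha
i=4: L=charlie, R=delta=BASE -> take LEFT -> charlie

Answer: <<<<<<< LEFT
golf
=======
india
>>>>>>> RIGHT
alpha
india
alpha
charlie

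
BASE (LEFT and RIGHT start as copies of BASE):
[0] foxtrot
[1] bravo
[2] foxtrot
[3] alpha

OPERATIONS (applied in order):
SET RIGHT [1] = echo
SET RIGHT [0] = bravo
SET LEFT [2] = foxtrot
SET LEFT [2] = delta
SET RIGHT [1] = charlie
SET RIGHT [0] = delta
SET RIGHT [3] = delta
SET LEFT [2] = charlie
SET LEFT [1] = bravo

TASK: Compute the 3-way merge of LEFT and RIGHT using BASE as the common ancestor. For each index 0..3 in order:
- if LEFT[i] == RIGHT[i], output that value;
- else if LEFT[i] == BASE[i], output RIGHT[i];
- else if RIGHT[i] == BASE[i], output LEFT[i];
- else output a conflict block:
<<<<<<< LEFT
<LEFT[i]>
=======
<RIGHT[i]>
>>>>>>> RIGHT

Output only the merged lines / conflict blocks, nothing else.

Answer: delta
charlie
charlie
delta

Derivation:
Final LEFT:  [foxtrot, bravo, charlie, alpha]
Final RIGHT: [delta, charlie, foxtrot, delta]
i=0: L=foxtrot=BASE, R=delta -> take RIGHT -> delta
i=1: L=bravo=BASE, R=charlie -> take RIGHT -> charlie
i=2: L=charlie, R=foxtrot=BASE -> take LEFT -> charlie
i=3: L=alpha=BASE, R=delta -> take RIGHT -> delta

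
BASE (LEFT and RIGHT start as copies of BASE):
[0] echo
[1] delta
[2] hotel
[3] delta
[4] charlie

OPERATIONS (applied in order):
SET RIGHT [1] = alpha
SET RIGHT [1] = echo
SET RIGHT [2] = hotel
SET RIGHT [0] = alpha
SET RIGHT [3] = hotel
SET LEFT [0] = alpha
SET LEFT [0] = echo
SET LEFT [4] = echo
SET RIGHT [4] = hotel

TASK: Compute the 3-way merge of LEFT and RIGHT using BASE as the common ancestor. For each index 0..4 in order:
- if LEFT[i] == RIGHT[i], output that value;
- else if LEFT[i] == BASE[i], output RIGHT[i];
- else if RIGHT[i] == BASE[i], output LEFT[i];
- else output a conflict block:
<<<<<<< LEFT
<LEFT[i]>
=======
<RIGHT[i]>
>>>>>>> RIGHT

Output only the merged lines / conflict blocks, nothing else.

Answer: alpha
echo
hotel
hotel
<<<<<<< LEFT
echo
=======
hotel
>>>>>>> RIGHT

Derivation:
Final LEFT:  [echo, delta, hotel, delta, echo]
Final RIGHT: [alpha, echo, hotel, hotel, hotel]
i=0: L=echo=BASE, R=alpha -> take RIGHT -> alpha
i=1: L=delta=BASE, R=echo -> take RIGHT -> echo
i=2: L=hotel R=hotel -> agree -> hotel
i=3: L=delta=BASE, R=hotel -> take RIGHT -> hotel
i=4: BASE=charlie L=echo R=hotel all differ -> CONFLICT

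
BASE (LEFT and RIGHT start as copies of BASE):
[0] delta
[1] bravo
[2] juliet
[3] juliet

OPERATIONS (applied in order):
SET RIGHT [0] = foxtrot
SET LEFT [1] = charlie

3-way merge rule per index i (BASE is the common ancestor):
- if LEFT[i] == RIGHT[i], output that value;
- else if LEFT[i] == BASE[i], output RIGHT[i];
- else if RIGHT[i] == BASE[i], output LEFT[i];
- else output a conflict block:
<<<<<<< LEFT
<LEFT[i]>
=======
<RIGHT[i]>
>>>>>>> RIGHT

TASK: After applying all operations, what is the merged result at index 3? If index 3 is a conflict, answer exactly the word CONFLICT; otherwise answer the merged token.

Answer: juliet

Derivation:
Final LEFT:  [delta, charlie, juliet, juliet]
Final RIGHT: [foxtrot, bravo, juliet, juliet]
i=0: L=delta=BASE, R=foxtrot -> take RIGHT -> foxtrot
i=1: L=charlie, R=bravo=BASE -> take LEFT -> charlie
i=2: L=juliet R=juliet -> agree -> juliet
i=3: L=juliet R=juliet -> agree -> juliet
Index 3 -> juliet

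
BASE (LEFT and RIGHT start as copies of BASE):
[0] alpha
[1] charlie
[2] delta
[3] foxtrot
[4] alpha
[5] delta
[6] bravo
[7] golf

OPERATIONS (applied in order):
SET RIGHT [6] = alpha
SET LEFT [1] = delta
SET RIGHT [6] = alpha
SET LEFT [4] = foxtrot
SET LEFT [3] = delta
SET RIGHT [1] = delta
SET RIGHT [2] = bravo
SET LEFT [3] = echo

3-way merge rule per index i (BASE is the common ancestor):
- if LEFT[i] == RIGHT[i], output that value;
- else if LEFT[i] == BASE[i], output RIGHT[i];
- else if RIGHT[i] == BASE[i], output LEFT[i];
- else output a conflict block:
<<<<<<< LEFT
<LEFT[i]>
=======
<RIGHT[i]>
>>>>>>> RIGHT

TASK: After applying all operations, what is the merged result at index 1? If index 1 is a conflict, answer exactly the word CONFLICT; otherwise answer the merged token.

Answer: delta

Derivation:
Final LEFT:  [alpha, delta, delta, echo, foxtrot, delta, bravo, golf]
Final RIGHT: [alpha, delta, bravo, foxtrot, alpha, delta, alpha, golf]
i=0: L=alpha R=alpha -> agree -> alpha
i=1: L=delta R=delta -> agree -> delta
i=2: L=delta=BASE, R=bravo -> take RIGHT -> bravo
i=3: L=echo, R=foxtrot=BASE -> take LEFT -> echo
i=4: L=foxtrot, R=alpha=BASE -> take LEFT -> foxtrot
i=5: L=delta R=delta -> agree -> delta
i=6: L=bravo=BASE, R=alpha -> take RIGHT -> alpha
i=7: L=golf R=golf -> agree -> golf
Index 1 -> delta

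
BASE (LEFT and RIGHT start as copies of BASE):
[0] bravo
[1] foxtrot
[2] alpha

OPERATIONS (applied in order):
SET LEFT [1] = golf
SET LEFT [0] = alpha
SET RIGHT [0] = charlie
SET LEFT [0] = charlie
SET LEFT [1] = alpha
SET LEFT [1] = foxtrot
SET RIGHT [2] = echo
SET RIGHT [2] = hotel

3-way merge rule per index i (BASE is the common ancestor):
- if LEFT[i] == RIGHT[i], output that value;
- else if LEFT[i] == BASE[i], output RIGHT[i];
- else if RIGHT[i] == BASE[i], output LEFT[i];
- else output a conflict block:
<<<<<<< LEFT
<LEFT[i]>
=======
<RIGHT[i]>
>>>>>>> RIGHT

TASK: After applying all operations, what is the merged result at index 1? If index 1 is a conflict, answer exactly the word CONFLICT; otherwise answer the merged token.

Final LEFT:  [charlie, foxtrot, alpha]
Final RIGHT: [charlie, foxtrot, hotel]
i=0: L=charlie R=charlie -> agree -> charlie
i=1: L=foxtrot R=foxtrot -> agree -> foxtrot
i=2: L=alpha=BASE, R=hotel -> take RIGHT -> hotel
Index 1 -> foxtrot

Answer: foxtrot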